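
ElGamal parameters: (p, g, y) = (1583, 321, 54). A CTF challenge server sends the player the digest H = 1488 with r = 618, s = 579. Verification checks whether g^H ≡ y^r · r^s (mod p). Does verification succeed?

fails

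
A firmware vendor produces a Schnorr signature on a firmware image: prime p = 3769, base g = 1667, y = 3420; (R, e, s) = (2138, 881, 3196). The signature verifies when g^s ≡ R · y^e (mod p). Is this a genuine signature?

g^s mod p:
1667^2 = 2778889 ≡ 1136
1667^4 ≡ 1136^2 = 1290496 ≡ 1498
1667^8 ≡ 1498^2 = 2244004 ≡ 1449
1667^16 ≡ 1449^2 = 2099601 ≡ 268
1667^32 ≡ 268^2 = 71824 ≡ 213
1667^64 ≡ 213^2 = 45369 ≡ 141
1667^128 ≡ 141^2 = 19881 ≡ 1036
1667^256 ≡ 1036^2 = 1073296 ≡ 2900
1667^512 ≡ 2900^2 = 8410000 ≡ 1361
1667^1024 ≡ 1361^2 = 1852321 ≡ 1742
1667^2048 ≡ 1742^2 = 3034564 ≡ 519
3196 = 2048 + 1024 + 64 + 32 + 16 + 8 + 4, so 1667^3196 ≡ 519·1742·141·213·268·1449·1498 ≡ 2745 (mod 3769)
R · y^e mod p:
3420^2 = 11696400 ≡ 1193
3420^4 ≡ 1193^2 = 1423249 ≡ 2336
3420^8 ≡ 2336^2 = 5456896 ≡ 3153
3420^16 ≡ 3153^2 = 9941409 ≡ 2556
3420^32 ≡ 2556^2 = 6533136 ≡ 1459
3420^64 ≡ 1459^2 = 2128681 ≡ 2965
3420^128 ≡ 2965^2 = 8791225 ≡ 1917
3420^256 ≡ 1917^2 = 3674889 ≡ 114
3420^512 ≡ 114^2 = 12996 ≡ 1689
881 = 512 + 256 + 64 + 32 + 16 + 1, so 3420^881 ≡ 1689·114·2965·1459·2556·3420 ≡ 2037 (mod 3769)
2138·2037 = 4355106 ≡ 1911 (mod 3769)
2745 ≠ 1911; the check fails.

forged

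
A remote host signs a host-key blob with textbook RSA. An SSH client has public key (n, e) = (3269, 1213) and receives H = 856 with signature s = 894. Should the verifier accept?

reject

Squares mod 3269: s^1≡894, s^2≡1600, s^4≡373, s^8≡1831, s^16≡1836, s^32≡557, s^64≡2963, s^128≡2104, s^256≡590, s^512≡1586, s^1024≡1535
1213 = 1024 + 128 + 32 + 16 + 8 + 4 + 1, so s^1213 ≡ 1535·2104·557·1836·1831·373·894 ≡ 2413 (mod 3269)
s^1213 mod 3269 = 2413, but H = 856.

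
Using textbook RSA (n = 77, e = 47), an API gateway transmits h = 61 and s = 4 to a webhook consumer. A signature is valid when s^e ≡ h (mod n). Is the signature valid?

invalid

Squares mod 77: s^1≡4, s^2≡16, s^4≡25, s^8≡9, s^16≡4, s^32≡16
47 = 32 + 8 + 4 + 2 + 1, so s^47 ≡ 16·9·25·16·4 ≡ 16 (mod 77)
16 ≠ 61, so verification fails.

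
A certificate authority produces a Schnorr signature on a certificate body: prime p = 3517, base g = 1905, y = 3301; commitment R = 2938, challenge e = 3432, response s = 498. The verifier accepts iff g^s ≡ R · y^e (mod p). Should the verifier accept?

reject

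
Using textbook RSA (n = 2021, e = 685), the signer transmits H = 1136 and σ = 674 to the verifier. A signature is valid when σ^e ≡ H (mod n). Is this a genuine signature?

genuine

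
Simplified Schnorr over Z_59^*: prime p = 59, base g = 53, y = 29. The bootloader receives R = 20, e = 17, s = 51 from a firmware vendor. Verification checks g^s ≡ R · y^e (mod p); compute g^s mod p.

Squares mod 59: 53^1≡53, 53^2≡36, 53^4≡57, 53^8≡4, 53^16≡16, 53^32≡20
51 = 32 + 16 + 2 + 1, so 53^51 ≡ 20·16·36·53 ≡ 28 (mod 59)

28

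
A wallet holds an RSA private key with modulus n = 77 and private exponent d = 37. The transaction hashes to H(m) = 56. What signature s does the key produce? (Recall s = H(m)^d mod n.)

(H(m))^2 ≡ 56^2 = 3136 ≡ 56
(H(m))^4 ≡ 56^2 = 3136 ≡ 56
(H(m))^8 ≡ 56^2 = 3136 ≡ 56
(H(m))^16 ≡ 56^2 = 3136 ≡ 56
(H(m))^32 ≡ 56^2 = 3136 ≡ 56
37 = 32 + 4 + 1, so (H(m))^37 ≡ 56·56·56 ≡ 56 (mod 77)

56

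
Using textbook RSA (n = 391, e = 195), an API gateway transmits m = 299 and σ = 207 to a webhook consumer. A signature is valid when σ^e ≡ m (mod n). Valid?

σ^195 mod 391 = 299
299 = m, so the signature checks out.

yes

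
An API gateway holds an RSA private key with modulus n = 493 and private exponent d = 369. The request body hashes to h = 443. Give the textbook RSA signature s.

375

Squares mod 493: h^1≡443, h^2≡35, h^4≡239, h^8≡426, h^16≡52, h^32≡239, h^64≡426, h^128≡52, h^256≡239
369 = 256 + 64 + 32 + 16 + 1, so h^369 ≡ 239·426·239·52·443 ≡ 375 (mod 493)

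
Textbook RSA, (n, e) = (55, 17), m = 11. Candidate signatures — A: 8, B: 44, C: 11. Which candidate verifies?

C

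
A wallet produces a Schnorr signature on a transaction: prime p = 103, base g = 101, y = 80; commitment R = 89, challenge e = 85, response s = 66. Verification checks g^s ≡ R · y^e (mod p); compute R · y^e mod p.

14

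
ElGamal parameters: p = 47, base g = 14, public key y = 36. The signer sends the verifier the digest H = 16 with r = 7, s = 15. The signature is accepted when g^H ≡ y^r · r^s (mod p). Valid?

Left side g^H mod p:
Squares mod 47: 14^1≡14, 14^2≡8, 14^4≡17, 14^8≡7, 14^16≡2
14^16 ≡ 2 (mod 47)
Right side y^r · r^s mod p:
Squares mod 47: 36^1≡36, 36^2≡27, 36^4≡24
7 = 4 + 2 + 1, so 36^7 ≡ 24·27·36 ≡ 16 (mod 47)
Squares mod 47: 7^1≡7, 7^2≡2, 7^4≡4, 7^8≡16
15 = 8 + 4 + 2 + 1, so 7^15 ≡ 16·4·2·7 ≡ 3 (mod 47)
16·3 = 48 ≡ 1 (mod 47)
2 ≠ 1, so verification fails.

no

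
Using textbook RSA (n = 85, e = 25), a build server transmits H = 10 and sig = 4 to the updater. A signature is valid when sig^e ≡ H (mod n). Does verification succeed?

fails

sig^2 ≡ 4^2 = 16
sig^4 ≡ 16^2 = 256 ≡ 1
sig^8 ≡ 1^2 = 1
sig^16 ≡ 1^2 = 1
25 = 16 + 8 + 1, so sig^25 ≡ 1·1·4 ≡ 4 (mod 85)
4 ≠ 10, so verification fails.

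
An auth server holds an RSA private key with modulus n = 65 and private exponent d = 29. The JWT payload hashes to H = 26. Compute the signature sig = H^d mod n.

26

H^2 ≡ 26^2 = 676 ≡ 26
H^4 ≡ 26^2 = 676 ≡ 26
H^8 ≡ 26^2 = 676 ≡ 26
H^16 ≡ 26^2 = 676 ≡ 26
29 = 16 + 8 + 4 + 1, so H^29 ≡ 26·26·26·26 ≡ 26 (mod 65)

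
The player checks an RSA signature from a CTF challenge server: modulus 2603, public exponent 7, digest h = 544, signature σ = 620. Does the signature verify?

σ^2 ≡ 620^2 = 384400 ≡ 1759
σ^4 ≡ 1759^2 = 3094081 ≡ 1717
7 = 4 + 2 + 1, so σ^7 ≡ 1717·1759·620 ≡ 544 (mod 2603)
σ^7 mod 2603 = 544 matches h.

verifies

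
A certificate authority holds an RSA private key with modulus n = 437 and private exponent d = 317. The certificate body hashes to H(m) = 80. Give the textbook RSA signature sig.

111

Squares mod 437: (H(m))^1≡80, (H(m))^2≡282, (H(m))^4≡427, (H(m))^8≡100, (H(m))^16≡386, (H(m))^32≡416, (H(m))^64≡4, (H(m))^128≡16, (H(m))^256≡256
317 = 256 + 32 + 16 + 8 + 4 + 1, so (H(m))^317 ≡ 256·416·386·100·427·80 ≡ 111 (mod 437)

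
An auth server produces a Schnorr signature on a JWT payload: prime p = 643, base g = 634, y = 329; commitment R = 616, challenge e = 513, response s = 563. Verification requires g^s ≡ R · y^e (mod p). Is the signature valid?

g^s mod p:
634^563 mod 643 = 20
R · y^e mod p:
329^513 mod 643 = 547
616·547 = 336952 ≡ 20 (mod 643)
20 ≡ 20 (mod 643); signature holds.

valid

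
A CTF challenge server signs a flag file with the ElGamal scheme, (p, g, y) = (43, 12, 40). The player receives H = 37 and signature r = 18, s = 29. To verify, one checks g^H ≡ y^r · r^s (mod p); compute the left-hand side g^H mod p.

19

Squares mod 43: 12^1≡12, 12^2≡15, 12^4≡10, 12^8≡14, 12^16≡24, 12^32≡17
37 = 32 + 4 + 1, so 12^37 ≡ 17·10·12 ≡ 19 (mod 43)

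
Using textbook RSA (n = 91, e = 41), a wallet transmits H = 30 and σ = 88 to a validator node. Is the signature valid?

valid

σ^2 ≡ 88^2 = 7744 ≡ 9
σ^4 ≡ 9^2 = 81
σ^8 ≡ 81^2 = 6561 ≡ 9
σ^16 ≡ 9^2 = 81
σ^32 ≡ 81^2 = 6561 ≡ 9
41 = 32 + 8 + 1, so σ^41 ≡ 9·9·88 ≡ 30 (mod 91)
30 = H, so the signature checks out.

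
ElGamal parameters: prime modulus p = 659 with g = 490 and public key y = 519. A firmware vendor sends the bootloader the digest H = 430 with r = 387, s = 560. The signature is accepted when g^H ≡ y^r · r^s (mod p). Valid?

no

Left side g^H mod p:
490^2 = 240100 ≡ 224
490^4 ≡ 224^2 = 50176 ≡ 92
490^8 ≡ 92^2 = 8464 ≡ 556
490^16 ≡ 556^2 = 309136 ≡ 65
490^32 ≡ 65^2 = 4225 ≡ 271
490^64 ≡ 271^2 = 73441 ≡ 292
490^128 ≡ 292^2 = 85264 ≡ 253
490^256 ≡ 253^2 = 64009 ≡ 86
430 = 256 + 128 + 32 + 8 + 4 + 2, so 490^430 ≡ 86·253·271·556·92·224 ≡ 562 (mod 659)
Right side y^r · r^s mod p:
519^2 = 269361 ≡ 489
519^4 ≡ 489^2 = 239121 ≡ 563
519^8 ≡ 563^2 = 316969 ≡ 649
519^16 ≡ 649^2 = 421201 ≡ 100
519^32 ≡ 100^2 = 10000 ≡ 115
519^64 ≡ 115^2 = 13225 ≡ 45
519^128 ≡ 45^2 = 2025 ≡ 48
519^256 ≡ 48^2 = 2304 ≡ 327
387 = 256 + 128 + 2 + 1, so 519^387 ≡ 327·48·489·519 ≡ 106 (mod 659)
387^2 = 149769 ≡ 176
387^4 ≡ 176^2 = 30976 ≡ 3
387^8 ≡ 3^2 = 9
387^16 ≡ 9^2 = 81
387^32 ≡ 81^2 = 6561 ≡ 630
387^64 ≡ 630^2 = 396900 ≡ 182
387^128 ≡ 182^2 = 33124 ≡ 174
387^256 ≡ 174^2 = 30276 ≡ 621
387^512 ≡ 621^2 = 385641 ≡ 126
560 = 512 + 32 + 16, so 387^560 ≡ 126·630·81 ≡ 576 (mod 659)
106·576 = 61056 ≡ 428 (mod 659)
562 ≠ 428, so verification fails.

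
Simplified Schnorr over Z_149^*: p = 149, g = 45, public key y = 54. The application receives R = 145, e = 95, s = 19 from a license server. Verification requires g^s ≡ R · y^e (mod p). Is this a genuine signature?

genuine

g^s mod p:
45^2 = 2025 ≡ 88
45^4 ≡ 88^2 = 7744 ≡ 145
45^8 ≡ 145^2 = 21025 ≡ 16
45^16 ≡ 16^2 = 256 ≡ 107
19 = 16 + 2 + 1, so 45^19 ≡ 107·88·45 ≡ 113 (mod 149)
R · y^e mod p:
54^2 = 2916 ≡ 85
54^4 ≡ 85^2 = 7225 ≡ 73
54^8 ≡ 73^2 = 5329 ≡ 114
54^16 ≡ 114^2 = 12996 ≡ 33
54^32 ≡ 33^2 = 1089 ≡ 46
54^64 ≡ 46^2 = 2116 ≡ 30
95 = 64 + 16 + 8 + 4 + 2 + 1, so 54^95 ≡ 30·33·114·73·85·54 ≡ 9 (mod 149)
145·9 = 1305 ≡ 113 (mod 149)
113 ≡ 113 (mod 149); signature holds.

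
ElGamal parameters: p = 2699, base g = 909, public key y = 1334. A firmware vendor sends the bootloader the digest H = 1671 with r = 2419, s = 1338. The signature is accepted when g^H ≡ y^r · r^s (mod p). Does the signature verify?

Left side g^H mod p:
Squares mod 2699: 909^1≡909, 909^2≡387, 909^4≡1324, 909^8≡1325, 909^16≡1275, 909^32≡827, 909^64≡1082, 909^128≡2057, 909^256≡1916, 909^512≡416, 909^1024≡320
1671 = 1024 + 512 + 128 + 4 + 2 + 1, so 909^1671 ≡ 320·416·2057·1324·387·909 ≡ 2299 (mod 2699)
Right side y^r · r^s mod p:
Squares mod 2699: 1334^1≡1334, 1334^2≡915, 1334^4≡535, 1334^8≡131, 1334^16≡967, 1334^32≡1235, 1334^64≡290, 1334^128≡431, 1334^256≡2229, 1334^512≡2281, 1334^1024≡1988, 1334^2048≡808
2419 = 2048 + 256 + 64 + 32 + 16 + 2 + 1, so 1334^2419 ≡ 808·2229·290·1235·967·915·1334 ≡ 593 (mod 2699)
Squares mod 2699: 2419^1≡2419, 2419^2≡129, 2419^4≡447, 2419^8≡83, 2419^16≡1491, 2419^32≡1804, 2419^64≡2121, 2419^128≡2107, 2419^256≡2293, 2419^512≡197, 2419^1024≡1023
1338 = 1024 + 256 + 32 + 16 + 8 + 2, so 2419^1338 ≡ 1023·2293·1804·1491·83·129 ≡ 236 (mod 2699)
593·236 = 139948 ≡ 2299 (mod 2699)
2299 ≡ 2299 (mod 2699), so the signature is genuine.

verifies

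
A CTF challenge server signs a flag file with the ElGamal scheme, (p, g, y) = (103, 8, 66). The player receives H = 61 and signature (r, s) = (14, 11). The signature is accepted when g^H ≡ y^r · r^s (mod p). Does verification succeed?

passes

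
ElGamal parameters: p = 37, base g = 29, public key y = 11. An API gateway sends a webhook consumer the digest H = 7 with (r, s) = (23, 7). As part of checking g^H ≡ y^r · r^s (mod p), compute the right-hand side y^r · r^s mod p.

Squares mod 37: 11^1≡11, 11^2≡10, 11^4≡26, 11^8≡10, 11^16≡26
23 = 16 + 4 + 2 + 1, so 11^23 ≡ 26·26·10·11 ≡ 27 (mod 37)
Squares mod 37: 23^1≡23, 23^2≡11, 23^4≡10
7 = 4 + 2 + 1, so 23^7 ≡ 10·11·23 ≡ 14 (mod 37)
y^r · r^s ≡ 27·14 = 378 ≡ 8 (mod 37)

8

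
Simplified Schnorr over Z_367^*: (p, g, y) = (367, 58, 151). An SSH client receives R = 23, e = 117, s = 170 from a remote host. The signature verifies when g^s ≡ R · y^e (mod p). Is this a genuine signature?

g^s mod p:
58^170 mod 367 = 208
R · y^e mod p:
151^117 mod 367 = 25
23·25 = 575 ≡ 208 (mod 367)
208 ≡ 208 (mod 367); signature holds.

genuine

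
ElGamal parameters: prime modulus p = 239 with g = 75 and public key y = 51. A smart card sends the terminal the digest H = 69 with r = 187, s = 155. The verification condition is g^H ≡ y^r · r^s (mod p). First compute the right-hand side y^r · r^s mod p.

75

51^2 = 2601 ≡ 211
51^4 ≡ 211^2 = 44521 ≡ 67
51^8 ≡ 67^2 = 4489 ≡ 187
51^16 ≡ 187^2 = 34969 ≡ 75
51^32 ≡ 75^2 = 5625 ≡ 128
51^64 ≡ 128^2 = 16384 ≡ 132
51^128 ≡ 132^2 = 17424 ≡ 216
187 = 128 + 32 + 16 + 8 + 2 + 1, so 51^187 ≡ 216·128·75·187·211·51 ≡ 1 (mod 239)
187^2 = 34969 ≡ 75
187^4 ≡ 75^2 = 5625 ≡ 128
187^8 ≡ 128^2 = 16384 ≡ 132
187^16 ≡ 132^2 = 17424 ≡ 216
187^32 ≡ 216^2 = 46656 ≡ 51
187^64 ≡ 51^2 = 2601 ≡ 211
187^128 ≡ 211^2 = 44521 ≡ 67
155 = 128 + 16 + 8 + 2 + 1, so 187^155 ≡ 67·216·132·75·187 ≡ 75 (mod 239)
y^r · r^s ≡ 1·75 = 75 ≡ 75 (mod 239)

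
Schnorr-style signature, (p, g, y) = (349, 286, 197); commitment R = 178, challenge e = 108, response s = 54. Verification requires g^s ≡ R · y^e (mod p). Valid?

g^s mod p:
286^2 = 81796 ≡ 130
286^4 ≡ 130^2 = 16900 ≡ 148
286^8 ≡ 148^2 = 21904 ≡ 266
286^16 ≡ 266^2 = 70756 ≡ 258
286^32 ≡ 258^2 = 66564 ≡ 254
54 = 32 + 16 + 4 + 2, so 286^54 ≡ 254·258·148·130 ≡ 239 (mod 349)
R · y^e mod p:
197^2 = 38809 ≡ 70
197^4 ≡ 70^2 = 4900 ≡ 14
197^8 ≡ 14^2 = 196
197^16 ≡ 196^2 = 38416 ≡ 26
197^32 ≡ 26^2 = 676 ≡ 327
197^64 ≡ 327^2 = 106929 ≡ 135
108 = 64 + 32 + 8 + 4, so 197^108 ≡ 135·327·196·14 ≡ 168 (mod 349)
178·168 = 29904 ≡ 239 (mod 349)
239 ≡ 239 (mod 349); signature holds.

yes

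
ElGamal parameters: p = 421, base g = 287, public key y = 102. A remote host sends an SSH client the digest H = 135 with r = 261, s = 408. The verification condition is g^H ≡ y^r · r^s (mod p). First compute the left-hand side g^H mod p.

Squares mod 421: 287^1≡287, 287^2≡274, 287^4≡138, 287^8≡99, 287^16≡118, 287^32≡31, 287^64≡119, 287^128≡268
135 = 128 + 4 + 2 + 1, so 287^135 ≡ 268·138·274·287 ≡ 223 (mod 421)

223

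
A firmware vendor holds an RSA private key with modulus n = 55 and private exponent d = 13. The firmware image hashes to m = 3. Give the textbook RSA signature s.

38

m^2 ≡ 3^2 = 9
m^4 ≡ 9^2 = 81 ≡ 26
m^8 ≡ 26^2 = 676 ≡ 16
13 = 8 + 4 + 1, so m^13 ≡ 16·26·3 ≡ 38 (mod 55)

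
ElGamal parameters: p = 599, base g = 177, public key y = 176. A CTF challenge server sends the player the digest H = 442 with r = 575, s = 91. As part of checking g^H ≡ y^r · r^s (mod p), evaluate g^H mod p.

18

177^2 = 31329 ≡ 181
177^4 ≡ 181^2 = 32761 ≡ 415
177^8 ≡ 415^2 = 172225 ≡ 312
177^16 ≡ 312^2 = 97344 ≡ 306
177^32 ≡ 306^2 = 93636 ≡ 192
177^64 ≡ 192^2 = 36864 ≡ 325
177^128 ≡ 325^2 = 105625 ≡ 201
177^256 ≡ 201^2 = 40401 ≡ 268
442 = 256 + 128 + 32 + 16 + 8 + 2, so 177^442 ≡ 268·201·192·306·312·181 ≡ 18 (mod 599)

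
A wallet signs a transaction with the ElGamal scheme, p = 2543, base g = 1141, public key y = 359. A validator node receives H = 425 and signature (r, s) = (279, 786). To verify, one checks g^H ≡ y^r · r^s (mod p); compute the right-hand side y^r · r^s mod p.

1151

359^2 = 128881 ≡ 1731
359^4 ≡ 1731^2 = 2996361 ≡ 707
359^8 ≡ 707^2 = 499849 ≡ 1421
359^16 ≡ 1421^2 = 2019241 ≡ 99
359^32 ≡ 99^2 = 9801 ≡ 2172
359^64 ≡ 2172^2 = 4717584 ≡ 319
359^128 ≡ 319^2 = 101761 ≡ 41
359^256 ≡ 41^2 = 1681
279 = 256 + 16 + 4 + 2 + 1, so 359^279 ≡ 1681·99·707·1731·359 ≡ 801 (mod 2543)
279^2 = 77841 ≡ 1551
279^4 ≡ 1551^2 = 2405601 ≡ 2466
279^8 ≡ 2466^2 = 6081156 ≡ 843
279^16 ≡ 843^2 = 710649 ≡ 1152
279^32 ≡ 1152^2 = 1327104 ≡ 2201
279^64 ≡ 2201^2 = 4844401 ≡ 2529
279^128 ≡ 2529^2 = 6395841 ≡ 196
279^256 ≡ 196^2 = 38416 ≡ 271
279^512 ≡ 271^2 = 73441 ≡ 2237
786 = 512 + 256 + 16 + 2, so 279^786 ≡ 2237·271·1152·1551 ≡ 1265 (mod 2543)
y^r · r^s ≡ 801·1265 = 1013265 ≡ 1151 (mod 2543)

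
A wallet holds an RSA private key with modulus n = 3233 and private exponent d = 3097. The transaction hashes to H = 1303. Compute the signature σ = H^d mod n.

3228

H^3097 mod 3233 = 3228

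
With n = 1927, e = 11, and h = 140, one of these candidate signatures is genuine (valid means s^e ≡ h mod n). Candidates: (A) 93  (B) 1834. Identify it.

A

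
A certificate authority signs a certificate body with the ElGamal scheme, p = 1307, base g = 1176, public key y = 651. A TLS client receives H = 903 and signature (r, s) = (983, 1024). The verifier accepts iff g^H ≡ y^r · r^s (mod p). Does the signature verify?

verifies

Left side g^H mod p:
1176^903 mod 1307 = 1166
Right side y^r · r^s mod p:
651^983 mod 1307 = 627
983^1024 mod 1307 = 1263
627·1263 = 791901 ≡ 1166 (mod 1307)
1166 ≡ 1166 (mod 1307), so the signature is genuine.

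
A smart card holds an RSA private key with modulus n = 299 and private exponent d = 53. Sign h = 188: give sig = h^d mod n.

h^2 ≡ 188^2 = 35344 ≡ 62
h^4 ≡ 62^2 = 3844 ≡ 256
h^8 ≡ 256^2 = 65536 ≡ 55
h^16 ≡ 55^2 = 3025 ≡ 35
h^32 ≡ 35^2 = 1225 ≡ 29
53 = 32 + 16 + 4 + 1, so h^53 ≡ 29·35·256·188 ≡ 197 (mod 299)

197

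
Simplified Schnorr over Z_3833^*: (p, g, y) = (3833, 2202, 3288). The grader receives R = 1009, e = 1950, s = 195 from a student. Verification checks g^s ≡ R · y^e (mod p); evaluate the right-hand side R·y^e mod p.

239

3288^2 = 10810944 ≡ 1884
3288^4 ≡ 1884^2 = 3549456 ≡ 98
3288^8 ≡ 98^2 = 9604 ≡ 1938
3288^16 ≡ 1938^2 = 3755844 ≡ 3337
3288^32 ≡ 3337^2 = 11135569 ≡ 704
3288^64 ≡ 704^2 = 495616 ≡ 1159
3288^128 ≡ 1159^2 = 1343281 ≡ 1731
3288^256 ≡ 1731^2 = 2996361 ≡ 2788
3288^512 ≡ 2788^2 = 7772944 ≡ 3453
3288^1024 ≡ 3453^2 = 11923209 ≡ 2579
1950 = 1024 + 512 + 256 + 128 + 16 + 8 + 4 + 2, so 3288^1950 ≡ 2579·3453·2788·1731·3337·1938·98·1884 ≡ 118 (mod 3833)
R · y^e ≡ 1009·118 = 119062 ≡ 239 (mod 3833)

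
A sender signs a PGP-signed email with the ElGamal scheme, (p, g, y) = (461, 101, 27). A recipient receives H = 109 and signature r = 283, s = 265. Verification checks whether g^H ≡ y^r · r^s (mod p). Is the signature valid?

invalid

Left side g^H mod p:
101^109 mod 461 = 118
Right side y^r · r^s mod p:
27^283 mod 461 = 314
283^265 mod 461 = 353
314·353 = 110842 ≡ 202 (mod 461)
118 ≠ 202, so verification fails.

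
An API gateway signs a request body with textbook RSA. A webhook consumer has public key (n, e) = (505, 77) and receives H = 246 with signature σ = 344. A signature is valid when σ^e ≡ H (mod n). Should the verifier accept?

σ^77 mod 505 = 259
σ^77 mod 505 = 259, but H = 246.

reject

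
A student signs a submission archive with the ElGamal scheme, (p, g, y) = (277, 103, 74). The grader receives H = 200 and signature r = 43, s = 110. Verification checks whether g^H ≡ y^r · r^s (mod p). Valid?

yes

Left side g^H mod p:
103^2 = 10609 ≡ 83
103^4 ≡ 83^2 = 6889 ≡ 241
103^8 ≡ 241^2 = 58081 ≡ 188
103^16 ≡ 188^2 = 35344 ≡ 165
103^32 ≡ 165^2 = 27225 ≡ 79
103^64 ≡ 79^2 = 6241 ≡ 147
103^128 ≡ 147^2 = 21609 ≡ 3
200 = 128 + 64 + 8, so 103^200 ≡ 3·147·188 ≡ 85 (mod 277)
Right side y^r · r^s mod p:
74^2 = 5476 ≡ 213
74^4 ≡ 213^2 = 45369 ≡ 218
74^8 ≡ 218^2 = 47524 ≡ 157
74^16 ≡ 157^2 = 24649 ≡ 273
74^32 ≡ 273^2 = 74529 ≡ 16
43 = 32 + 8 + 2 + 1, so 74^43 ≡ 16·157·213·74 ≡ 41 (mod 277)
43^2 = 1849 ≡ 187
43^4 ≡ 187^2 = 34969 ≡ 67
43^8 ≡ 67^2 = 4489 ≡ 57
43^16 ≡ 57^2 = 3249 ≡ 202
43^32 ≡ 202^2 = 40804 ≡ 85
43^64 ≡ 85^2 = 7225 ≡ 23
110 = 64 + 32 + 8 + 4 + 2, so 43^110 ≡ 23·85·57·67·187 ≡ 198 (mod 277)
41·198 = 8118 ≡ 85 (mod 277)
85 ≡ 85 (mod 277), so the signature is genuine.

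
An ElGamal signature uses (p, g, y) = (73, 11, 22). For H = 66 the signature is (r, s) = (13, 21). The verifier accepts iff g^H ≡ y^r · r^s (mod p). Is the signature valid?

invalid

Left side g^H mod p:
11^2 = 121 ≡ 48
11^4 ≡ 48^2 = 2304 ≡ 41
11^8 ≡ 41^2 = 1681 ≡ 2
11^16 ≡ 2^2 = 4
11^32 ≡ 4^2 = 16
11^64 ≡ 16^2 = 256 ≡ 37
66 = 64 + 2, so 11^66 ≡ 37·48 ≡ 24 (mod 73)
Right side y^r · r^s mod p:
22^2 = 484 ≡ 46
22^4 ≡ 46^2 = 2116 ≡ 72
22^8 ≡ 72^2 = 5184 ≡ 1
13 = 8 + 4 + 1, so 22^13 ≡ 1·72·22 ≡ 51 (mod 73)
13^2 = 169 ≡ 23
13^4 ≡ 23^2 = 529 ≡ 18
13^8 ≡ 18^2 = 324 ≡ 32
13^16 ≡ 32^2 = 1024 ≡ 2
21 = 16 + 4 + 1, so 13^21 ≡ 2·18·13 ≡ 30 (mod 73)
51·30 = 1530 ≡ 70 (mod 73)
24 ≠ 70, so verification fails.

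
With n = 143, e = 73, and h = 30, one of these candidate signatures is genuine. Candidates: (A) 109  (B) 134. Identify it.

B

Candidate A: Squares mod 143: 109^1≡109, 109^2≡12, 109^4≡1, 109^8≡1, 109^16≡1, 109^32≡1, 109^64≡1; 73 = 64 + 8 + 1, so 109^73 ≡ 1·1·109 ≡ 109 (mod 143)
Candidate B: Squares mod 143: 134^1≡134, 134^2≡81, 134^4≡126, 134^8≡3, 134^16≡9, 134^32≡81, 134^64≡126; 73 = 64 + 8 + 1, so 134^73 ≡ 126·3·134 ≡ 30 (mod 143)
  → matches h = 30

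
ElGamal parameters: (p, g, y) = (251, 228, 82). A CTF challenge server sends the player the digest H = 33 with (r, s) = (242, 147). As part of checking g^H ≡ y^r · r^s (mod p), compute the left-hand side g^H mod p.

228^2 = 51984 ≡ 27
228^4 ≡ 27^2 = 729 ≡ 227
228^8 ≡ 227^2 = 51529 ≡ 74
228^16 ≡ 74^2 = 5476 ≡ 205
228^32 ≡ 205^2 = 42025 ≡ 108
33 = 32 + 1, so 228^33 ≡ 108·228 ≡ 26 (mod 251)

26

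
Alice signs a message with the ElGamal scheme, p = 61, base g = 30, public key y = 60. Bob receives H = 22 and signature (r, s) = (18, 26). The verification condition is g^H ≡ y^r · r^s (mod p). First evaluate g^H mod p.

30^22 mod 61 = 49

49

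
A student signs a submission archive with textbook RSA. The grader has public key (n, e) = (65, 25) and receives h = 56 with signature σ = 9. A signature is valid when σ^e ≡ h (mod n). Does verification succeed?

σ^2 ≡ 9^2 = 81 ≡ 16
σ^4 ≡ 16^2 = 256 ≡ 61
σ^8 ≡ 61^2 = 3721 ≡ 16
σ^16 ≡ 16^2 = 256 ≡ 61
25 = 16 + 8 + 1, so σ^25 ≡ 61·16·9 ≡ 9 (mod 65)
The recovered value 9 does not match the digest 56.

fails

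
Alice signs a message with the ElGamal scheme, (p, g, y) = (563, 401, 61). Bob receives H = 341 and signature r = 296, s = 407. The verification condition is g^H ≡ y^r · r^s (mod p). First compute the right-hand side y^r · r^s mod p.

280

61^2 = 3721 ≡ 343
61^4 ≡ 343^2 = 117649 ≡ 545
61^8 ≡ 545^2 = 297025 ≡ 324
61^16 ≡ 324^2 = 104976 ≡ 258
61^32 ≡ 258^2 = 66564 ≡ 130
61^64 ≡ 130^2 = 16900 ≡ 10
61^128 ≡ 10^2 = 100
61^256 ≡ 100^2 = 10000 ≡ 429
296 = 256 + 32 + 8, so 61^296 ≡ 429·130·324 ≡ 558 (mod 563)
296^2 = 87616 ≡ 351
296^4 ≡ 351^2 = 123201 ≡ 467
296^8 ≡ 467^2 = 218089 ≡ 208
296^16 ≡ 208^2 = 43264 ≡ 476
296^32 ≡ 476^2 = 226576 ≡ 250
296^64 ≡ 250^2 = 62500 ≡ 7
296^128 ≡ 7^2 = 49
296^256 ≡ 49^2 = 2401 ≡ 149
407 = 256 + 128 + 16 + 4 + 2 + 1, so 296^407 ≡ 149·49·476·467·351·296 ≡ 507 (mod 563)
y^r · r^s ≡ 558·507 = 282906 ≡ 280 (mod 563)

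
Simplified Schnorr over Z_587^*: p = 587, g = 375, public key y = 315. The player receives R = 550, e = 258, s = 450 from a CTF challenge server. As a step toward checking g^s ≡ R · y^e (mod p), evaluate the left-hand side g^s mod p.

375^2 = 140625 ≡ 332
375^4 ≡ 332^2 = 110224 ≡ 455
375^8 ≡ 455^2 = 207025 ≡ 401
375^16 ≡ 401^2 = 160801 ≡ 550
375^32 ≡ 550^2 = 302500 ≡ 195
375^64 ≡ 195^2 = 38025 ≡ 457
375^128 ≡ 457^2 = 208849 ≡ 464
375^256 ≡ 464^2 = 215296 ≡ 454
450 = 256 + 128 + 64 + 2, so 375^450 ≡ 454·464·457·332 ≡ 313 (mod 587)

313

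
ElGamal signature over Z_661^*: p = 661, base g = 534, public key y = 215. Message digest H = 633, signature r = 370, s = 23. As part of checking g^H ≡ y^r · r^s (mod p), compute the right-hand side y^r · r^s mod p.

561

Squares mod 661: 215^1≡215, 215^2≡616, 215^4≡42, 215^8≡442, 215^16≡369, 215^32≡656, 215^64≡25, 215^128≡625, 215^256≡635
370 = 256 + 64 + 32 + 16 + 2, so 215^370 ≡ 635·25·656·369·616 ≡ 434 (mod 661)
Squares mod 661: 370^1≡370, 370^2≡73, 370^4≡41, 370^8≡359, 370^16≡647
23 = 16 + 4 + 2 + 1, so 370^23 ≡ 647·41·73·370 ≡ 15 (mod 661)
y^r · r^s ≡ 434·15 = 6510 ≡ 561 (mod 661)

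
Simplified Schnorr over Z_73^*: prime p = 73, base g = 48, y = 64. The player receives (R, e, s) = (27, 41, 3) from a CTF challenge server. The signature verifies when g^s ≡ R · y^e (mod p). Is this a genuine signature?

genuine

g^s mod p:
48^2 = 2304 ≡ 41
3 = 2 + 1, so 48^3 ≡ 41·48 ≡ 70 (mod 73)
R · y^e mod p:
64^2 = 4096 ≡ 8
64^4 ≡ 8^2 = 64
64^8 ≡ 64^2 = 4096 ≡ 8
64^16 ≡ 8^2 = 64
64^32 ≡ 64^2 = 4096 ≡ 8
41 = 32 + 8 + 1, so 64^41 ≡ 8·8·64 ≡ 8 (mod 73)
27·8 = 216 ≡ 70 (mod 73)
70 ≡ 70 (mod 73); signature holds.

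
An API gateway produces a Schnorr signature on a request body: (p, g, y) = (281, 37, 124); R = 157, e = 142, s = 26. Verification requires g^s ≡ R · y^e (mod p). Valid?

g^s mod p:
37^2 = 1369 ≡ 245
37^4 ≡ 245^2 = 60025 ≡ 172
37^8 ≡ 172^2 = 29584 ≡ 79
37^16 ≡ 79^2 = 6241 ≡ 59
26 = 16 + 8 + 2, so 37^26 ≡ 59·79·245 ≡ 242 (mod 281)
R · y^e mod p:
124^2 = 15376 ≡ 202
124^4 ≡ 202^2 = 40804 ≡ 59
124^8 ≡ 59^2 = 3481 ≡ 109
124^16 ≡ 109^2 = 11881 ≡ 79
124^32 ≡ 79^2 = 6241 ≡ 59
124^64 ≡ 59^2 = 3481 ≡ 109
124^128 ≡ 109^2 = 11881 ≡ 79
142 = 128 + 8 + 4 + 2, so 124^142 ≡ 79·109·59·202 ≡ 202 (mod 281)
157·202 = 31714 ≡ 242 (mod 281)
242 ≡ 242 (mod 281); signature holds.

yes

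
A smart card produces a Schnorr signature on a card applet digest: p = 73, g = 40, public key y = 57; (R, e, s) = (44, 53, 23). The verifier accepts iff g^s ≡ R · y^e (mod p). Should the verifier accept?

reject

g^s mod p:
40^2 = 1600 ≡ 67
40^4 ≡ 67^2 = 4489 ≡ 36
40^8 ≡ 36^2 = 1296 ≡ 55
40^16 ≡ 55^2 = 3025 ≡ 32
23 = 16 + 4 + 2 + 1, so 40^23 ≡ 32·36·67·40 ≡ 44 (mod 73)
R · y^e mod p:
57^2 = 3249 ≡ 37
57^4 ≡ 37^2 = 1369 ≡ 55
57^8 ≡ 55^2 = 3025 ≡ 32
57^16 ≡ 32^2 = 1024 ≡ 2
57^32 ≡ 2^2 = 4
53 = 32 + 16 + 4 + 1, so 57^53 ≡ 4·2·55·57 ≡ 41 (mod 73)
44·41 = 1804 ≡ 52 (mod 73)
44 ≠ 52; the check fails.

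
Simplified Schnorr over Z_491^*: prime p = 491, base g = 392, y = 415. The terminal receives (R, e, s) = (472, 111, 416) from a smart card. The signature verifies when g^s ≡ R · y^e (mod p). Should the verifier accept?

accept

g^s mod p:
392^2 = 153664 ≡ 472
392^4 ≡ 472^2 = 222784 ≡ 361
392^8 ≡ 361^2 = 130321 ≡ 206
392^16 ≡ 206^2 = 42436 ≡ 210
392^32 ≡ 210^2 = 44100 ≡ 401
392^64 ≡ 401^2 = 160801 ≡ 244
392^128 ≡ 244^2 = 59536 ≡ 125
392^256 ≡ 125^2 = 15625 ≡ 404
416 = 256 + 128 + 32, so 392^416 ≡ 404·125·401 ≡ 187 (mod 491)
R · y^e mod p:
415^2 = 172225 ≡ 375
415^4 ≡ 375^2 = 140625 ≡ 199
415^8 ≡ 199^2 = 39601 ≡ 321
415^16 ≡ 321^2 = 103041 ≡ 422
415^32 ≡ 422^2 = 178084 ≡ 342
415^64 ≡ 342^2 = 116964 ≡ 106
111 = 64 + 32 + 8 + 4 + 2 + 1, so 415^111 ≡ 106·342·321·199·375·415 ≡ 16 (mod 491)
472·16 = 7552 ≡ 187 (mod 491)
187 ≡ 187 (mod 491); signature holds.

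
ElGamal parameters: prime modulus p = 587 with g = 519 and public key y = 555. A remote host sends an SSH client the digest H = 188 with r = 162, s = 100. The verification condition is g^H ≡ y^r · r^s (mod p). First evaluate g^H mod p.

137

519^2 = 269361 ≡ 515
519^4 ≡ 515^2 = 265225 ≡ 488
519^8 ≡ 488^2 = 238144 ≡ 409
519^16 ≡ 409^2 = 167281 ≡ 573
519^32 ≡ 573^2 = 328329 ≡ 196
519^64 ≡ 196^2 = 38416 ≡ 261
519^128 ≡ 261^2 = 68121 ≡ 29
188 = 128 + 32 + 16 + 8 + 4, so 519^188 ≡ 29·196·573·409·488 ≡ 137 (mod 587)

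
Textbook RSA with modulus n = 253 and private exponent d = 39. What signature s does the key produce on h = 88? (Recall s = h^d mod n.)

44

h^2 ≡ 88^2 = 7744 ≡ 154
h^4 ≡ 154^2 = 23716 ≡ 187
h^8 ≡ 187^2 = 34969 ≡ 55
h^16 ≡ 55^2 = 3025 ≡ 242
h^32 ≡ 242^2 = 58564 ≡ 121
39 = 32 + 4 + 2 + 1, so h^39 ≡ 121·187·154·88 ≡ 44 (mod 253)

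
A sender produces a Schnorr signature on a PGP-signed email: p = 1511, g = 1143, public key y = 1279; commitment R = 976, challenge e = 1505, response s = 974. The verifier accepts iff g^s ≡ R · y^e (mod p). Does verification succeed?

passes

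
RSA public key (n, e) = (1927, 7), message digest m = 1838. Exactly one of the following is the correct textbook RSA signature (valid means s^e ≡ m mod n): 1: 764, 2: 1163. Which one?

2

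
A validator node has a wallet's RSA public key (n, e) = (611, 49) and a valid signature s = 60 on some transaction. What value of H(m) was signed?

411

s^2 ≡ 60^2 = 3600 ≡ 545
s^4 ≡ 545^2 = 297025 ≡ 79
s^8 ≡ 79^2 = 6241 ≡ 131
s^16 ≡ 131^2 = 17161 ≡ 53
s^32 ≡ 53^2 = 2809 ≡ 365
49 = 32 + 16 + 1, so s^49 ≡ 365·53·60 ≡ 411 (mod 611)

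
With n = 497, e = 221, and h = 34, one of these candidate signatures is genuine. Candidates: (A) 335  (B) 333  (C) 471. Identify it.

Candidate A: Squares mod 497: 335^1≡335, 335^2≡400, 335^4≡463, 335^8≡162, 335^16≡400, 335^32≡463, 335^64≡162, 335^128≡400; 221 = 128 + 64 + 16 + 8 + 4 + 1, so 335^221 ≡ 400·162·400·162·463·335 ≡ 34 (mod 497)
  → matches h = 34
Candidate B: Squares mod 497: 333^1≡333, 333^2≡58, 333^4≡382, 333^8≡303, 333^16≡361, 333^32≡107, 333^64≡18, 333^128≡324; 221 = 128 + 64 + 16 + 8 + 4 + 1, so 333^221 ≡ 324·18·361·303·382·333 ≡ 464 (mod 497)
Candidate C: Squares mod 497: 471^1≡471, 471^2≡179, 471^4≡233, 471^8≡116, 471^16≡37, 471^32≡375, 471^64≡471, 471^128≡179; 221 = 128 + 64 + 16 + 8 + 4 + 1, so 471^221 ≡ 179·471·37·116·233·471 ≡ 375 (mod 497)

A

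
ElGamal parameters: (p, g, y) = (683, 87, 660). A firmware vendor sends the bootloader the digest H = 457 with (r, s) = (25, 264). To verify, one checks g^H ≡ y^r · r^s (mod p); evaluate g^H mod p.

357

87^457 mod 683 = 357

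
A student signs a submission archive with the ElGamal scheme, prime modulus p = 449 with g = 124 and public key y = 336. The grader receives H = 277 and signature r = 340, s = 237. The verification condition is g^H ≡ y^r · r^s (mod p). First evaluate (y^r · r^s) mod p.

47

Squares mod 449: 336^1≡336, 336^2≡197, 336^4≡195, 336^8≡309, 336^16≡293, 336^32≡90, 336^64≡18, 336^128≡324, 336^256≡359
340 = 256 + 64 + 16 + 4, so 336^340 ≡ 359·18·293·195 ≡ 405 (mod 449)
Squares mod 449: 340^1≡340, 340^2≡207, 340^4≡194, 340^8≡369, 340^16≡114, 340^32≡424, 340^64≡176, 340^128≡444
237 = 128 + 64 + 32 + 8 + 4 + 1, so 340^237 ≡ 444·176·424·369·194·340 ≡ 152 (mod 449)
y^r · r^s ≡ 405·152 = 61560 ≡ 47 (mod 449)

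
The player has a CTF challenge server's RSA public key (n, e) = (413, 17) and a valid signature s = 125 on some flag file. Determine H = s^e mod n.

Squares mod 413: s^1≡125, s^2≡344, s^4≡218, s^8≡29, s^16≡15
17 = 16 + 1, so s^17 ≡ 15·125 ≡ 223 (mod 413)

223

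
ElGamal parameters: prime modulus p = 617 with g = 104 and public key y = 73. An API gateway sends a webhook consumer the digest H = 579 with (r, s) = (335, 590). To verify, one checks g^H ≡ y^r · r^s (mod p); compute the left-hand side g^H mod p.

104^2 = 10816 ≡ 327
104^4 ≡ 327^2 = 106929 ≡ 188
104^8 ≡ 188^2 = 35344 ≡ 175
104^16 ≡ 175^2 = 30625 ≡ 392
104^32 ≡ 392^2 = 153664 ≡ 31
104^64 ≡ 31^2 = 961 ≡ 344
104^128 ≡ 344^2 = 118336 ≡ 489
104^256 ≡ 489^2 = 239121 ≡ 342
104^512 ≡ 342^2 = 116964 ≡ 351
579 = 512 + 64 + 2 + 1, so 104^579 ≡ 351·344·327·104 ≡ 467 (mod 617)

467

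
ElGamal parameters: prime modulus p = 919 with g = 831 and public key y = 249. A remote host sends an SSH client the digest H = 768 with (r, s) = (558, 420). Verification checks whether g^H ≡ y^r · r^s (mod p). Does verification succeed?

Left side g^H mod p:
831^2 = 690561 ≡ 392
831^4 ≡ 392^2 = 153664 ≡ 191
831^8 ≡ 191^2 = 36481 ≡ 640
831^16 ≡ 640^2 = 409600 ≡ 645
831^32 ≡ 645^2 = 416025 ≡ 637
831^64 ≡ 637^2 = 405769 ≡ 490
831^128 ≡ 490^2 = 240100 ≡ 241
831^256 ≡ 241^2 = 58081 ≡ 184
831^512 ≡ 184^2 = 33856 ≡ 772
768 = 512 + 256, so 831^768 ≡ 772·184 ≡ 522 (mod 919)
Right side y^r · r^s mod p:
249^2 = 62001 ≡ 428
249^4 ≡ 428^2 = 183184 ≡ 303
249^8 ≡ 303^2 = 91809 ≡ 828
249^16 ≡ 828^2 = 685584 ≡ 10
249^32 ≡ 10^2 = 100
249^64 ≡ 100^2 = 10000 ≡ 810
249^128 ≡ 810^2 = 656100 ≡ 853
249^256 ≡ 853^2 = 727609 ≡ 680
249^512 ≡ 680^2 = 462400 ≡ 143
558 = 512 + 32 + 8 + 4 + 2, so 249^558 ≡ 143·100·828·303·428 ≡ 420 (mod 919)
558^2 = 311364 ≡ 742
558^4 ≡ 742^2 = 550564 ≡ 83
558^8 ≡ 83^2 = 6889 ≡ 456
558^16 ≡ 456^2 = 207936 ≡ 242
558^32 ≡ 242^2 = 58564 ≡ 667
558^64 ≡ 667^2 = 444889 ≡ 93
558^128 ≡ 93^2 = 8649 ≡ 378
558^256 ≡ 378^2 = 142884 ≡ 439
420 = 256 + 128 + 32 + 4, so 558^420 ≡ 439·378·667·83 ≡ 487 (mod 919)
420·487 = 204540 ≡ 522 (mod 919)
522 ≡ 522 (mod 919), so the signature is genuine.

passes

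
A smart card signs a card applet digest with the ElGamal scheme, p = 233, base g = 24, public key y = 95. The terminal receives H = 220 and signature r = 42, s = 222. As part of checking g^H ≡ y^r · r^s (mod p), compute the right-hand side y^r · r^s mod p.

107

95^2 = 9025 ≡ 171
95^4 ≡ 171^2 = 29241 ≡ 116
95^8 ≡ 116^2 = 13456 ≡ 175
95^16 ≡ 175^2 = 30625 ≡ 102
95^32 ≡ 102^2 = 10404 ≡ 152
42 = 32 + 8 + 2, so 95^42 ≡ 152·175·171 ≡ 207 (mod 233)
42^2 = 1764 ≡ 133
42^4 ≡ 133^2 = 17689 ≡ 214
42^8 ≡ 214^2 = 45796 ≡ 128
42^16 ≡ 128^2 = 16384 ≡ 74
42^32 ≡ 74^2 = 5476 ≡ 117
42^64 ≡ 117^2 = 13689 ≡ 175
42^128 ≡ 175^2 = 30625 ≡ 102
222 = 128 + 64 + 16 + 8 + 4 + 2, so 42^222 ≡ 102·175·74·128·214·133 ≡ 202 (mod 233)
y^r · r^s ≡ 207·202 = 41814 ≡ 107 (mod 233)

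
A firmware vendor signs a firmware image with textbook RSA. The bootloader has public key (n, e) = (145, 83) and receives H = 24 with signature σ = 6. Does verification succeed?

fails

Squares mod 145: σ^1≡6, σ^2≡36, σ^4≡136, σ^8≡81, σ^16≡36, σ^32≡136, σ^64≡81
83 = 64 + 16 + 2 + 1, so σ^83 ≡ 81·36·36·6 ≡ 121 (mod 145)
121 ≠ 24, so verification fails.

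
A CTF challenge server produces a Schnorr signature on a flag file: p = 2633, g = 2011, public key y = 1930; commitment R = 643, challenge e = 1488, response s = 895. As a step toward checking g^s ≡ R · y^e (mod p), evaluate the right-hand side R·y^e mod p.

1578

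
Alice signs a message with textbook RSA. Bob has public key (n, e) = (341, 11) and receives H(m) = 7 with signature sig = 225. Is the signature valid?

sig^2 ≡ 225^2 = 50625 ≡ 157
sig^4 ≡ 157^2 = 24649 ≡ 97
sig^8 ≡ 97^2 = 9409 ≡ 202
11 = 8 + 2 + 1, so sig^11 ≡ 202·157·225 ≡ 225 (mod 341)
225 ≠ 7, so verification fails.

invalid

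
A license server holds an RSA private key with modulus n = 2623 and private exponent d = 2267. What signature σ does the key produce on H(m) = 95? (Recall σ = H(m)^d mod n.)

(H(m))^2 ≡ 95^2 = 9025 ≡ 1156
(H(m))^4 ≡ 1156^2 = 1336336 ≡ 1229
(H(m))^8 ≡ 1229^2 = 1510441 ≡ 2216
(H(m))^16 ≡ 2216^2 = 4910656 ≡ 400
(H(m))^32 ≡ 400^2 = 160000 ≡ 2620
(H(m))^64 ≡ 2620^2 = 6864400 ≡ 9
(H(m))^128 ≡ 9^2 = 81
(H(m))^256 ≡ 81^2 = 6561 ≡ 1315
(H(m))^512 ≡ 1315^2 = 1729225 ≡ 668
(H(m))^1024 ≡ 668^2 = 446224 ≡ 314
(H(m))^2048 ≡ 314^2 = 98596 ≡ 1545
2267 = 2048 + 128 + 64 + 16 + 8 + 2 + 1, so (H(m))^2267 ≡ 1545·81·9·400·2216·1156·95 ≡ 1400 (mod 2623)

1400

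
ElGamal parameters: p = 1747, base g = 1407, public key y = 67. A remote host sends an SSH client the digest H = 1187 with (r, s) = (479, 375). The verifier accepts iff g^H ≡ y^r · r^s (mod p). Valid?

Left side g^H mod p:
Squares mod 1747: 1407^1≡1407, 1407^2≡298, 1407^4≡1454, 1407^8≡246, 1407^16≡1118, 1407^32≡819, 1407^64≡1660, 1407^128≡581, 1407^256≡390, 1407^512≡111, 1407^1024≡92
1187 = 1024 + 128 + 32 + 2 + 1, so 1407^1187 ≡ 92·581·819·298·1407 ≡ 1678 (mod 1747)
Right side y^r · r^s mod p:
Squares mod 1747: 67^1≡67, 67^2≡995, 67^4≡1223, 67^8≡297, 67^16≡859, 67^32≡647, 67^64≡1076, 67^128≡1262, 67^256≡1127
479 = 256 + 128 + 64 + 16 + 8 + 4 + 2 + 1, so 67^479 ≡ 1127·1262·1076·859·297·1223·995·67 ≡ 1436 (mod 1747)
Squares mod 1747: 479^1≡479, 479^2≡584, 479^4≡391, 479^8≡892, 479^16≡779, 479^32≡632, 479^64≡1108, 479^128≡1270, 479^256≡419
375 = 256 + 64 + 32 + 16 + 4 + 2 + 1, so 479^375 ≡ 419·1108·632·779·391·584·479 ≡ 899 (mod 1747)
1436·899 = 1290964 ≡ 1678 (mod 1747)
1678 ≡ 1678 (mod 1747), so the signature is genuine.

yes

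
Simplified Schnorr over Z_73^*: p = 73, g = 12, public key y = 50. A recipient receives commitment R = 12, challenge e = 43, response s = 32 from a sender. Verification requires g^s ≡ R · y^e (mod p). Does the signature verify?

does not verify

g^s mod p:
12^2 = 144 ≡ 71
12^4 ≡ 71^2 = 5041 ≡ 4
12^8 ≡ 4^2 = 16
12^16 ≡ 16^2 = 256 ≡ 37
12^32 ≡ 37^2 = 1369 ≡ 55
R · y^e mod p:
50^2 = 2500 ≡ 18
50^4 ≡ 18^2 = 324 ≡ 32
50^8 ≡ 32^2 = 1024 ≡ 2
50^16 ≡ 2^2 = 4
50^32 ≡ 4^2 = 16
43 = 32 + 8 + 2 + 1, so 50^43 ≡ 16·2·18·50 ≡ 38 (mod 73)
12·38 = 456 ≡ 18 (mod 73)
55 ≠ 18; the check fails.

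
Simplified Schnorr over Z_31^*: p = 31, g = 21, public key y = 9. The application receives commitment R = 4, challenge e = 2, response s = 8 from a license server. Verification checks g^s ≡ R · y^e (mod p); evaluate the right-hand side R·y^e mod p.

14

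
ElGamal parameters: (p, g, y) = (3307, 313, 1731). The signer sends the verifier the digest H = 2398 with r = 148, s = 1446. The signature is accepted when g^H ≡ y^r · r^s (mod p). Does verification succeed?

passes

Left side g^H mod p:
Squares mod 3307: 313^1≡313, 313^2≡2066, 313^4≡2326, 313^8≡24, 313^16≡576, 313^32≡1076, 313^64≡326, 313^128≡452, 313^256≡2577, 313^512≡473, 313^1024≡2160, 313^2048≡2730
2398 = 2048 + 256 + 64 + 16 + 8 + 4 + 2, so 313^2398 ≡ 2730·2577·326·576·24·2326·2066 ≡ 2280 (mod 3307)
Right side y^r · r^s mod p:
Squares mod 3307: 1731^1≡1731, 1731^2≡219, 1731^4≡1663, 1731^8≡917, 1731^16≡911, 1731^32≡3171, 1731^64≡1961, 1731^128≡2787
148 = 128 + 16 + 4, so 1731^148 ≡ 2787·911·1663 ≡ 487 (mod 3307)
Squares mod 3307: 148^1≡148, 148^2≡2062, 148^4≡2349, 148^8≡1725, 148^16≡2632, 148^32≡2566, 148^64≡119, 148^128≡933, 148^256≡748, 148^512≡621, 148^1024≡2029
1446 = 1024 + 256 + 128 + 32 + 4 + 2, so 148^1446 ≡ 2029·748·933·2566·2349·2062 ≡ 351 (mod 3307)
487·351 = 170937 ≡ 2280 (mod 3307)
2280 ≡ 2280 (mod 3307), so the signature is genuine.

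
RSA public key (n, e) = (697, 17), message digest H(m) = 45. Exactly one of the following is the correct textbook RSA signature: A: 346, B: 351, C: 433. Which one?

Candidate A: Squares mod 697: 346^1≡346, 346^2≡529, 346^4≡344, 346^8≡543, 346^16≡18; 17 = 16 + 1, so 346^17 ≡ 18·346 ≡ 652 (mod 697)
Candidate B: Squares mod 697: 351^1≡351, 351^2≡529, 351^4≡344, 351^8≡543, 351^16≡18; 17 = 16 + 1, so 351^17 ≡ 18·351 ≡ 45 (mod 697)
  → matches H(m) = 45
Candidate C: Squares mod 697: 433^1≡433, 433^2≡693, 433^4≡16, 433^8≡256, 433^16≡18; 17 = 16 + 1, so 433^17 ≡ 18·433 ≡ 127 (mod 697)

B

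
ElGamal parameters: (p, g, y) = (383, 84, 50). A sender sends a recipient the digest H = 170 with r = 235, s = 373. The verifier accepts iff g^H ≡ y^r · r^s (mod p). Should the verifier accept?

Left side g^H mod p:
84^2 = 7056 ≡ 162
84^4 ≡ 162^2 = 26244 ≡ 200
84^8 ≡ 200^2 = 40000 ≡ 168
84^16 ≡ 168^2 = 28224 ≡ 265
84^32 ≡ 265^2 = 70225 ≡ 136
84^64 ≡ 136^2 = 18496 ≡ 112
84^128 ≡ 112^2 = 12544 ≡ 288
170 = 128 + 32 + 8 + 2, so 84^170 ≡ 288·136·168·162 ≡ 48 (mod 383)
Right side y^r · r^s mod p:
50^2 = 2500 ≡ 202
50^4 ≡ 202^2 = 40804 ≡ 206
50^8 ≡ 206^2 = 42436 ≡ 306
50^16 ≡ 306^2 = 93636 ≡ 184
50^32 ≡ 184^2 = 33856 ≡ 152
50^64 ≡ 152^2 = 23104 ≡ 124
50^128 ≡ 124^2 = 15376 ≡ 56
235 = 128 + 64 + 32 + 8 + 2 + 1, so 50^235 ≡ 56·124·152·306·202·50 ≡ 344 (mod 383)
235^2 = 55225 ≡ 73
235^4 ≡ 73^2 = 5329 ≡ 350
235^8 ≡ 350^2 = 122500 ≡ 323
235^16 ≡ 323^2 = 104329 ≡ 153
235^32 ≡ 153^2 = 23409 ≡ 46
235^64 ≡ 46^2 = 2116 ≡ 201
235^128 ≡ 201^2 = 40401 ≡ 186
235^256 ≡ 186^2 = 34596 ≡ 126
373 = 256 + 64 + 32 + 16 + 4 + 1, so 235^373 ≡ 126·201·46·153·350·235 ≡ 205 (mod 383)
344·205 = 70520 ≡ 48 (mod 383)
48 ≡ 48 (mod 383), so the signature is genuine.

accept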